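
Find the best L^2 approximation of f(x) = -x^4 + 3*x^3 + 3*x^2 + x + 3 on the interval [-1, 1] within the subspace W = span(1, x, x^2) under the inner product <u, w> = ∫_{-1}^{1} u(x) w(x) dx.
g(x) = 15*x^2/7 + 14*x/5 + 108/35

The best approximation g ∈ W is the orthogonal projection of f onto W. Writing g = a_0 + a_1 x + a_2 x^2, the coefficients solve the normal equations G · a = b where
  G_{ij} = <φ_i, φ_j> and b_i = <f, φ_i>, with φ_0 = 1, φ_1 = x, φ_2 = x^2.
G =
  [2, 0, 2/3]
  [0, 2/3, 0]
  [2/3, 0, 2/5],
b = (38/5, 28/15, 102/35).
Solving gives a_0 = 108/35, a_1 = 14/5, a_2 = 15/7, so
  g(x) = 15*x^2/7 + 14*x/5 + 108/35.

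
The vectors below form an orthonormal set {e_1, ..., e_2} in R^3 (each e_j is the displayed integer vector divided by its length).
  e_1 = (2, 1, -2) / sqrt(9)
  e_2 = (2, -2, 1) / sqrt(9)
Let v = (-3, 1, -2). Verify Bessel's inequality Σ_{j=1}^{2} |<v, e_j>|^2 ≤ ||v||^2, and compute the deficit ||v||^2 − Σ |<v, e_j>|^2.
Σ |<v, e_j>|^2 = 101/9; ||v||^2 = 14; deficit = 25/9

Write each e_j = u_j / sqrt(<u_j, u_j>) where u_j is the displayed integer vector. Then <v, e_j> = <v, u_j> / sqrt(<u_j, u_j>), so |<v, e_j>|^2 = <v, u_j>^2 / <u_j, u_j>.
Coefficients: <v, e_1> = -1/sqrt(9), <v, e_2> = -10/sqrt(9).
Square and sum: Σ |<v, e_j>|^2 = 101/9.
Compute ||v||^2 = v·v = 14.
Deficit = 14 − 101/9 = 25/9 ≥ 0, confirming Bessel's inequality. (The deficit equals ||v − Σ <v,e_j> e_j||^2, the squared distance from v to span{e_j}.)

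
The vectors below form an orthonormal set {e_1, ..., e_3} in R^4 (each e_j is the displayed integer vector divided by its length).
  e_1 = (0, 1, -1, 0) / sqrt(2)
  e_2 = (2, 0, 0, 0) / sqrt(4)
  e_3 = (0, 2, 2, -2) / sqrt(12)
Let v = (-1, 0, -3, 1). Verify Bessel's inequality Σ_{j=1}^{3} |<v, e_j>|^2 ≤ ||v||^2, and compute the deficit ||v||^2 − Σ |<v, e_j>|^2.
Σ |<v, e_j>|^2 = 65/6; ||v||^2 = 11; deficit = 1/6

Write each e_j = u_j / sqrt(<u_j, u_j>) where u_j is the displayed integer vector. Then <v, e_j> = <v, u_j> / sqrt(<u_j, u_j>), so |<v, e_j>|^2 = <v, u_j>^2 / <u_j, u_j>.
Coefficients: <v, e_1> = 3/sqrt(2), <v, e_2> = -2/sqrt(4), <v, e_3> = -8/sqrt(12).
Square and sum: Σ |<v, e_j>|^2 = 65/6.
Compute ||v||^2 = v·v = 11.
Deficit = 11 − 65/6 = 1/6 ≥ 0, confirming Bessel's inequality. (The deficit equals ||v − Σ <v,e_j> e_j||^2, the squared distance from v to span{e_j}.)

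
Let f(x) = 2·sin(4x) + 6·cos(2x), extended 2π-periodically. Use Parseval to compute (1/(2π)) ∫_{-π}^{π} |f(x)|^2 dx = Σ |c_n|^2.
Σ |c_n|^2 = 20

Expand |f|^2 and use orthogonality of {sin(nx), cos(mx)} on [-π, π]:
  ∫_{-π}^{π} sin(nx)^2 dx = π, ∫ cos(mx)^2 dx = π, and cross terms integrate to 0.
So ∫_{-π}^{π} f(x)^2 dx = 2^2 · π + 6^2 · π = (4 + 36)π.
Divide by 2π: (4 + 36)/2 = 20.
By Parseval, this equals Σ |c_n|^2.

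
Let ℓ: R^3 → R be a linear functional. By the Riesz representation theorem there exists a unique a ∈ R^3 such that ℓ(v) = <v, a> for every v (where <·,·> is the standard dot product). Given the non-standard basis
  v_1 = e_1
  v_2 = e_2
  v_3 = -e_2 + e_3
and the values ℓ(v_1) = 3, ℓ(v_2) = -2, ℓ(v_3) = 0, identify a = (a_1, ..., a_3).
a = (3, -2, -2)

Write a = (a_1, ..., a_3) in the standard basis. For each basis vector v_i, ℓ(v_i) = <v_i, a> is a linear equation in the a_j's. Collect the n equations into a matrix system V a = ℓ, where row i of V is v_i (expressed in the standard basis). Since V is invertible (lower-triangular with 1s on the diagonal, up to permutation), solve by back-substitution:
  V =
[[1, 0, 0],
 [0, 1, 0],
 [0, -1, 1]]
  V a = (3, -2, 0)
Solving gives a = (3, -2, -2).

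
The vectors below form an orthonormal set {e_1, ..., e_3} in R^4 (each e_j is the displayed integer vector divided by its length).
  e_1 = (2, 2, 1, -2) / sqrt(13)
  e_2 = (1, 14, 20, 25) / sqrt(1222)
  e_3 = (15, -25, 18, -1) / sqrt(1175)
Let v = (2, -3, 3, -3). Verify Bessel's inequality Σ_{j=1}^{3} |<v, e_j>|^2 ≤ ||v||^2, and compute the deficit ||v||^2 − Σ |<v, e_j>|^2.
Σ |<v, e_j>|^2 = 1429/50; ||v||^2 = 31; deficit = 121/50

Write each e_j = u_j / sqrt(<u_j, u_j>) where u_j is the displayed integer vector. Then <v, e_j> = <v, u_j> / sqrt(<u_j, u_j>), so |<v, e_j>|^2 = <v, u_j>^2 / <u_j, u_j>.
Coefficients: <v, e_1> = 7/sqrt(13), <v, e_2> = -55/sqrt(1222), <v, e_3> = 162/sqrt(1175).
Square and sum: Σ |<v, e_j>|^2 = 1429/50.
Compute ||v||^2 = v·v = 31.
Deficit = 31 − 1429/50 = 121/50 ≥ 0, confirming Bessel's inequality. (The deficit equals ||v − Σ <v,e_j> e_j||^2, the squared distance from v to span{e_j}.)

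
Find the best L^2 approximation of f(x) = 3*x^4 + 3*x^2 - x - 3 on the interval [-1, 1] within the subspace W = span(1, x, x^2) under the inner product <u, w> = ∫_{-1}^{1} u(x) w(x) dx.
g(x) = 39*x^2/7 - x - 114/35

The best approximation g ∈ W is the orthogonal projection of f onto W. Writing g = a_0 + a_1 x + a_2 x^2, the coefficients solve the normal equations G · a = b where
  G_{ij} = <φ_i, φ_j> and b_i = <f, φ_i>, with φ_0 = 1, φ_1 = x, φ_2 = x^2.
G =
  [2, 0, 2/3]
  [0, 2/3, 0]
  [2/3, 0, 2/5],
b = (-14/5, -2/3, 2/35).
Solving gives a_0 = -114/35, a_1 = -1, a_2 = 39/7, so
  g(x) = 39*x^2/7 - x - 114/35.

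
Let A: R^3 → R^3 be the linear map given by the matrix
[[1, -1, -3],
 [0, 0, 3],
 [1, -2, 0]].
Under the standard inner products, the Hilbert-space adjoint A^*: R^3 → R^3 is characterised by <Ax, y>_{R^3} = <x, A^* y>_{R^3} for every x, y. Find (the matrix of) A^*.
A^* = A^T =
[[1, 0, 1],
 [-1, 0, -2],
 [-3, 3, 0]]

For real matrices with standard dot products, the defining identity <Ax, y> = <x, A^* y> gives (Ax)^T y = x^T (A^*) y, i.e. x^T A^T y = x^T (A^*) y. Since this holds for all x, y, we must have A^* = A^T. Therefore
A^* =
[[1, 0, 1],
 [-1, 0, -2],
 [-3, 3, 0]].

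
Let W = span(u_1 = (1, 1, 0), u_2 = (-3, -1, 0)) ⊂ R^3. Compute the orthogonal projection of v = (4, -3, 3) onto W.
proj_W(v) = (4, -3, 0)

Set up U = [u_1 | ... | u_2] ∈ R^(3×2). The projector onto W = col(U) is P = U (U^T U)^(-1) U^T.
Compute U^T U =
  [2, -4]
  [-4, 10],
and U^T v = (1, -9).
Solve U^T U · c = U^T v for the coefficients: c = (-13/2, -7/2). The projection is proj_W(v) = U c.
Check: (v - proj_W(v)) · u_1 = 0  (should be 0).
Check: (v - proj_W(v)) · u_2 = 0  (should be 0).
Result: proj_W(v) = (4, -3, 0).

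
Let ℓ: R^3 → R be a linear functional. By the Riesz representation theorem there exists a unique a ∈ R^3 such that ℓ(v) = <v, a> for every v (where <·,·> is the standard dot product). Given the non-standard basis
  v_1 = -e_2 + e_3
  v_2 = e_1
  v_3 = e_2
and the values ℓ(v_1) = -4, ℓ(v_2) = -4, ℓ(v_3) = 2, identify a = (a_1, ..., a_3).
a = (-4, 2, -2)

Write a = (a_1, ..., a_3) in the standard basis. For each basis vector v_i, ℓ(v_i) = <v_i, a> is a linear equation in the a_j's. Collect the n equations into a matrix system V a = ℓ, where row i of V is v_i (expressed in the standard basis). Since V is invertible (lower-triangular with 1s on the diagonal, up to permutation), solve by back-substitution:
  V =
[[0, -1, 1],
 [1, 0, 0],
 [0, 1, 0]]
  V a = (-4, -4, 2)
Solving gives a = (-4, 2, -2).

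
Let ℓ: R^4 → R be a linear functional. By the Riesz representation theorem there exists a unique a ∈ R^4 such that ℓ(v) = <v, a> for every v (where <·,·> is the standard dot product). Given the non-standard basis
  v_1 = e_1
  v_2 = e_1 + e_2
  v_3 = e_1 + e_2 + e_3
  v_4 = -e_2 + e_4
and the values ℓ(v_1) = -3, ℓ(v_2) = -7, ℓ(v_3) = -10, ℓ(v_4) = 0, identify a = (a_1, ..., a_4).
a = (-3, -4, -3, -4)

Write a = (a_1, ..., a_4) in the standard basis. For each basis vector v_i, ℓ(v_i) = <v_i, a> is a linear equation in the a_j's. Collect the n equations into a matrix system V a = ℓ, where row i of V is v_i (expressed in the standard basis). Since V is invertible (lower-triangular with 1s on the diagonal, up to permutation), solve by back-substitution:
  V =
[[1, 0, 0, 0],
 [1, 1, 0, 0],
 [1, 1, 1, 0],
 [0, -1, 0, 1]]
  V a = (-3, -7, -10, 0)
Solving gives a = (-3, -4, -3, -4).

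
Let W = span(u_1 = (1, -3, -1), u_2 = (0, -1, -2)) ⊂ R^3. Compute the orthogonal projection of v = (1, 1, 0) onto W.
proj_W(v) = (-1/6, 8/15, 7/30)

Set up U = [u_1 | ... | u_2] ∈ R^(3×2). The projector onto W = col(U) is P = U (U^T U)^(-1) U^T.
Compute U^T U =
  [11, 5]
  [5, 5],
and U^T v = (-2, -1).
Solve U^T U · c = U^T v for the coefficients: c = (-1/6, -1/30). The projection is proj_W(v) = U c.
Check: (v - proj_W(v)) · u_1 = 0  (should be 0).
Check: (v - proj_W(v)) · u_2 = 0  (should be 0).
Result: proj_W(v) = (-1/6, 8/15, 7/30).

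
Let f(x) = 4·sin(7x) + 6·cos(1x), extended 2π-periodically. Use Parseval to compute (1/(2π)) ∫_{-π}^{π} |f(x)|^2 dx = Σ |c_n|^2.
Σ |c_n|^2 = 26

Expand |f|^2 and use orthogonality of {sin(nx), cos(mx)} on [-π, π]:
  ∫_{-π}^{π} sin(nx)^2 dx = π, ∫ cos(mx)^2 dx = π, and cross terms integrate to 0.
So ∫_{-π}^{π} f(x)^2 dx = 4^2 · π + 6^2 · π = (16 + 36)π.
Divide by 2π: (16 + 36)/2 = 26.
By Parseval, this equals Σ |c_n|^2.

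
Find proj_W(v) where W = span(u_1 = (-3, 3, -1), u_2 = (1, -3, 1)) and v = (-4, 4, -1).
proj_W(v) = (-4, 39/10, -13/10)

Set up U = [u_1 | ... | u_2] ∈ R^(3×2). The projector onto W = col(U) is P = U (U^T U)^(-1) U^T.
Compute U^T U =
  [19, -13]
  [-13, 11],
and U^T v = (25, -17).
Solve U^T U · c = U^T v for the coefficients: c = (27/20, 1/20). The projection is proj_W(v) = U c.
Check: (v - proj_W(v)) · u_1 = 0  (should be 0).
Check: (v - proj_W(v)) · u_2 = 0  (should be 0).
Result: proj_W(v) = (-4, 39/10, -13/10).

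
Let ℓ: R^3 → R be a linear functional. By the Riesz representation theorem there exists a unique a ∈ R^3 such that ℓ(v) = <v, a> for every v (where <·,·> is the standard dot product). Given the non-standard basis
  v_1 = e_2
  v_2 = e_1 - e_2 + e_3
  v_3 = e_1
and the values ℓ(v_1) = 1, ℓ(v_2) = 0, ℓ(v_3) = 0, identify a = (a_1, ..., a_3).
a = (0, 1, 1)

Write a = (a_1, ..., a_3) in the standard basis. For each basis vector v_i, ℓ(v_i) = <v_i, a> is a linear equation in the a_j's. Collect the n equations into a matrix system V a = ℓ, where row i of V is v_i (expressed in the standard basis). Since V is invertible (lower-triangular with 1s on the diagonal, up to permutation), solve by back-substitution:
  V =
[[0, 1, 0],
 [1, -1, 1],
 [1, 0, 0]]
  V a = (1, 0, 0)
Solving gives a = (0, 1, 1).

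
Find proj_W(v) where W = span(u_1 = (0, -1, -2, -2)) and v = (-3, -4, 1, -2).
proj_W(v) = (0, -2/3, -4/3, -4/3)

Set up U = [u_1 | ... | u_1] ∈ R^(4×1). The projector onto W = col(U) is P = U (U^T U)^(-1) U^T.
Compute U^T U =
  [9],
and U^T v = (6).
Solve U^T U · c = U^T v for the coefficients: c = (2/3). The projection is proj_W(v) = U c.
Check: (v - proj_W(v)) · u_1 = 0  (should be 0).
Result: proj_W(v) = (0, -2/3, -4/3, -4/3).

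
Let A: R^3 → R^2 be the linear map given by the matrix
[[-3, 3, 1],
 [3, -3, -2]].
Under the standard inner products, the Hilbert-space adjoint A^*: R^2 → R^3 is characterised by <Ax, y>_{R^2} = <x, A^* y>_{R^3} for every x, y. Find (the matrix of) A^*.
A^* = A^T =
[[-3, 3],
 [3, -3],
 [1, -2]]

For real matrices with standard dot products, the defining identity <Ax, y> = <x, A^* y> gives (Ax)^T y = x^T (A^*) y, i.e. x^T A^T y = x^T (A^*) y. Since this holds for all x, y, we must have A^* = A^T. Therefore
A^* =
[[-3, 3],
 [3, -3],
 [1, -2]].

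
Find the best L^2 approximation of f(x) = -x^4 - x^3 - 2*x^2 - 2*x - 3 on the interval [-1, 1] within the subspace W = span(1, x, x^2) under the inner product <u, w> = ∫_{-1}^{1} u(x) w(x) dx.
g(x) = -20*x^2/7 - 13*x/5 - 102/35

The best approximation g ∈ W is the orthogonal projection of f onto W. Writing g = a_0 + a_1 x + a_2 x^2, the coefficients solve the normal equations G · a = b where
  G_{ij} = <φ_i, φ_j> and b_i = <f, φ_i>, with φ_0 = 1, φ_1 = x, φ_2 = x^2.
G =
  [2, 0, 2/3]
  [0, 2/3, 0]
  [2/3, 0, 2/5],
b = (-116/15, -26/15, -108/35).
Solving gives a_0 = -102/35, a_1 = -13/5, a_2 = -20/7, so
  g(x) = -20*x^2/7 - 13*x/5 - 102/35.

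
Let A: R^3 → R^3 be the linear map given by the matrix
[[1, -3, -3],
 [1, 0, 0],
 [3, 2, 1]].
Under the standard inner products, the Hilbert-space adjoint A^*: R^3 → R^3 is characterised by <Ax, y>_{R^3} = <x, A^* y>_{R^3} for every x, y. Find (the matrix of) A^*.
A^* = A^T =
[[1, 1, 3],
 [-3, 0, 2],
 [-3, 0, 1]]

For real matrices with standard dot products, the defining identity <Ax, y> = <x, A^* y> gives (Ax)^T y = x^T (A^*) y, i.e. x^T A^T y = x^T (A^*) y. Since this holds for all x, y, we must have A^* = A^T. Therefore
A^* =
[[1, 1, 3],
 [-3, 0, 2],
 [-3, 0, 1]].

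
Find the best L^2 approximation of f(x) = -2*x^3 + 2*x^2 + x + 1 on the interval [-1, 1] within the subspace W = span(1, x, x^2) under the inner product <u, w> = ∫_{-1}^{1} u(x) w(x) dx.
g(x) = 2*x^2 - x/5 + 1

The best approximation g ∈ W is the orthogonal projection of f onto W. Writing g = a_0 + a_1 x + a_2 x^2, the coefficients solve the normal equations G · a = b where
  G_{ij} = <φ_i, φ_j> and b_i = <f, φ_i>, with φ_0 = 1, φ_1 = x, φ_2 = x^2.
G =
  [2, 0, 2/3]
  [0, 2/3, 0]
  [2/3, 0, 2/5],
b = (10/3, -2/15, 22/15).
Solving gives a_0 = 1, a_1 = -1/5, a_2 = 2, so
  g(x) = 2*x^2 - x/5 + 1.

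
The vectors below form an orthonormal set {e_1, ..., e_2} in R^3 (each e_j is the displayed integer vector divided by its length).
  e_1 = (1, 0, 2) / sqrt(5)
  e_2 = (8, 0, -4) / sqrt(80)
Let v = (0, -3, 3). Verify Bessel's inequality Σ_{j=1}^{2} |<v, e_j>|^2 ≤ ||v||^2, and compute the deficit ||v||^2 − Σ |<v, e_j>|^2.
Σ |<v, e_j>|^2 = 9; ||v||^2 = 18; deficit = 9

Write each e_j = u_j / sqrt(<u_j, u_j>) where u_j is the displayed integer vector. Then <v, e_j> = <v, u_j> / sqrt(<u_j, u_j>), so |<v, e_j>|^2 = <v, u_j>^2 / <u_j, u_j>.
Coefficients: <v, e_1> = 6/sqrt(5), <v, e_2> = -12/sqrt(80).
Square and sum: Σ |<v, e_j>|^2 = 9.
Compute ||v||^2 = v·v = 18.
Deficit = 18 − 9 = 9 ≥ 0, confirming Bessel's inequality. (The deficit equals ||v − Σ <v,e_j> e_j||^2, the squared distance from v to span{e_j}.)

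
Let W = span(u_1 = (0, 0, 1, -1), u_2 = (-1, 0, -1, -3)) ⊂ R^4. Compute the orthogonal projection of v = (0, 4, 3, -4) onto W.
proj_W(v) = (-2/9, 0, 55/18, -71/18)

Set up U = [u_1 | ... | u_2] ∈ R^(4×2). The projector onto W = col(U) is P = U (U^T U)^(-1) U^T.
Compute U^T U =
  [2, 2]
  [2, 11],
and U^T v = (7, 9).
Solve U^T U · c = U^T v for the coefficients: c = (59/18, 2/9). The projection is proj_W(v) = U c.
Check: (v - proj_W(v)) · u_1 = 0  (should be 0).
Check: (v - proj_W(v)) · u_2 = 0  (should be 0).
Result: proj_W(v) = (-2/9, 0, 55/18, -71/18).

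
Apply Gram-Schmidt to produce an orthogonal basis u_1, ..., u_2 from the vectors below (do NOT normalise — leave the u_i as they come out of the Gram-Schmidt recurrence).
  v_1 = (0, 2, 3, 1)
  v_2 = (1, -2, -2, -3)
Orthogonal basis:
  u_1 = (0, 2, 3, 1)
  u_2 = (1, -1/7, 11/14, -29/14)

Apply the Gram-Schmidt recurrence
  u_1 = v_1
  u_i = v_i − Σ_{j<i} ((v_i · u_j) / (u_j · u_j)) · u_j.

Step by step this gives:
  u_1 = (0, 2, 3, 1)
  u_2 = (1, -1/7, 11/14, -29/14)

Orthogonality check:
  u_2 · u_1 = 0 (should be 0)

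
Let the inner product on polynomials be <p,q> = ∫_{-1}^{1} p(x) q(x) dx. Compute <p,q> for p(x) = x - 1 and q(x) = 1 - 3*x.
<p,q> = -4

Expand the product: p(x)·q(x) = -3*x^2 + 4*x - 1.
∫_{-1}^{1} of each monomial x^k gives [2/(k+1) if k even, 0 if k odd]. Integrating term-by-term (or equivalently evaluating the antiderivative F(x) = -x^3 + 2*x^2 - x at the endpoints):
  F(1) − F(−1) = 0 − (4) = -4.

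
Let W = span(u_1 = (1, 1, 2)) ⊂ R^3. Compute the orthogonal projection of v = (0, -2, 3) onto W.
proj_W(v) = (2/3, 2/3, 4/3)

Set up U = [u_1 | ... | u_1] ∈ R^(3×1). The projector onto W = col(U) is P = U (U^T U)^(-1) U^T.
Compute U^T U =
  [6],
and U^T v = (4).
Solve U^T U · c = U^T v for the coefficients: c = (2/3). The projection is proj_W(v) = U c.
Check: (v - proj_W(v)) · u_1 = 0  (should be 0).
Result: proj_W(v) = (2/3, 2/3, 4/3).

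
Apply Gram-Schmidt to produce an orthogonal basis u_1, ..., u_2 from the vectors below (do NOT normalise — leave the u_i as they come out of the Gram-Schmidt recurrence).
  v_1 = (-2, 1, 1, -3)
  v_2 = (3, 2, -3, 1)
Orthogonal basis:
  u_1 = (-2, 1, 1, -3)
  u_2 = (5/3, 8/3, -7/3, -1)

Apply the Gram-Schmidt recurrence
  u_1 = v_1
  u_i = v_i − Σ_{j<i} ((v_i · u_j) / (u_j · u_j)) · u_j.

Step by step this gives:
  u_1 = (-2, 1, 1, -3)
  u_2 = (5/3, 8/3, -7/3, -1)

Orthogonality check:
  u_2 · u_1 = 0 (should be 0)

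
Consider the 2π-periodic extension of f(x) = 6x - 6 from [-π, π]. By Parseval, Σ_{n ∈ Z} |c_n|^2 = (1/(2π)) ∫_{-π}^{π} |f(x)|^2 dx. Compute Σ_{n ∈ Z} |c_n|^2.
Σ |c_n|^2 = 12π^2 + 36

Expand and integrate term by term over [-π, π]:
  ∫ (6x)^2 dx = 36·(2π^3/3); ∫ 2·6·(-6)·x dx = 0 (odd integrand); ∫ (-6)^2 dx = 36·2π.
So (1/(2π)) ∫_{-π}^{π} (6x - 6)^2 dx = 36π^2/3 + 36 = 12π^2 + 36.
Parseval ⇒ Σ |c_n|^2 = 12π^2 + 36.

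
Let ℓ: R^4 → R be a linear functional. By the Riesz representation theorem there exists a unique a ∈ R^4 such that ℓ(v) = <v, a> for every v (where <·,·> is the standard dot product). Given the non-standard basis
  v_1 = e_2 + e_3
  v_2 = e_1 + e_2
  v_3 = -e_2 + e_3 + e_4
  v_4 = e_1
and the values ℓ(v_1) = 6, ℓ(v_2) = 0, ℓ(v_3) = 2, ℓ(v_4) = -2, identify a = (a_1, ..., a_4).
a = (-2, 2, 4, 0)

Write a = (a_1, ..., a_4) in the standard basis. For each basis vector v_i, ℓ(v_i) = <v_i, a> is a linear equation in the a_j's. Collect the n equations into a matrix system V a = ℓ, where row i of V is v_i (expressed in the standard basis). Since V is invertible (lower-triangular with 1s on the diagonal, up to permutation), solve by back-substitution:
  V =
[[0, 1, 1, 0],
 [1, 1, 0, 0],
 [0, -1, 1, 1],
 [1, 0, 0, 0]]
  V a = (6, 0, 2, -2)
Solving gives a = (-2, 2, 4, 0).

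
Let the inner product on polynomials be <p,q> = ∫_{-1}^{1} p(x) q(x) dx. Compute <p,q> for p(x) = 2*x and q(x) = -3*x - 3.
<p,q> = -4

Expand the product: p(x)·q(x) = -6*x^2 - 6*x.
∫_{-1}^{1} of each monomial x^k gives [2/(k+1) if k even, 0 if k odd]. Integrating term-by-term (or equivalently evaluating the antiderivative F(x) = -2*x^3 - 3*x^2 at the endpoints):
  F(1) − F(−1) = -5 − (-1) = -4.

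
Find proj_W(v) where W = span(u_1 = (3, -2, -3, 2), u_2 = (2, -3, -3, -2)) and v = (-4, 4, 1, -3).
proj_W(v) = (-431/129, 259/129, 138/43, -8/3)

Set up U = [u_1 | ... | u_2] ∈ R^(4×2). The projector onto W = col(U) is P = U (U^T U)^(-1) U^T.
Compute U^T U =
  [26, 17]
  [17, 26],
and U^T v = (-29, -17).
Solve U^T U · c = U^T v for the coefficients: c = (-155/129, 17/129). The projection is proj_W(v) = U c.
Check: (v - proj_W(v)) · u_1 = 0  (should be 0).
Check: (v - proj_W(v)) · u_2 = 0  (should be 0).
Result: proj_W(v) = (-431/129, 259/129, 138/43, -8/3).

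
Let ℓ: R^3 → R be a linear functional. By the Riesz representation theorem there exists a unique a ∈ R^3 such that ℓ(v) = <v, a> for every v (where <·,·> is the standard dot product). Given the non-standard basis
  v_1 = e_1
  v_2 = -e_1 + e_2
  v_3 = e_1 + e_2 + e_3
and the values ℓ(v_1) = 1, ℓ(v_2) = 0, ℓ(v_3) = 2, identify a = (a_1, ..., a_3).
a = (1, 1, 0)

Write a = (a_1, ..., a_3) in the standard basis. For each basis vector v_i, ℓ(v_i) = <v_i, a> is a linear equation in the a_j's. Collect the n equations into a matrix system V a = ℓ, where row i of V is v_i (expressed in the standard basis). Since V is invertible (lower-triangular with 1s on the diagonal, up to permutation), solve by back-substitution:
  V =
[[1, 0, 0],
 [-1, 1, 0],
 [1, 1, 1]]
  V a = (1, 0, 2)
Solving gives a = (1, 1, 0).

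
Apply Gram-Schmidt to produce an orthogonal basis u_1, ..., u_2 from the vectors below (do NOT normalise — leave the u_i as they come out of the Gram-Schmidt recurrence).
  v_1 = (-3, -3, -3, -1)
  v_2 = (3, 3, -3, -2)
Orthogonal basis:
  u_1 = (-3, -3, -3, -1)
  u_2 = (9/4, 9/4, -15/4, -9/4)

Apply the Gram-Schmidt recurrence
  u_1 = v_1
  u_i = v_i − Σ_{j<i} ((v_i · u_j) / (u_j · u_j)) · u_j.

Step by step this gives:
  u_1 = (-3, -3, -3, -1)
  u_2 = (9/4, 9/4, -15/4, -9/4)

Orthogonality check:
  u_2 · u_1 = 0 (should be 0)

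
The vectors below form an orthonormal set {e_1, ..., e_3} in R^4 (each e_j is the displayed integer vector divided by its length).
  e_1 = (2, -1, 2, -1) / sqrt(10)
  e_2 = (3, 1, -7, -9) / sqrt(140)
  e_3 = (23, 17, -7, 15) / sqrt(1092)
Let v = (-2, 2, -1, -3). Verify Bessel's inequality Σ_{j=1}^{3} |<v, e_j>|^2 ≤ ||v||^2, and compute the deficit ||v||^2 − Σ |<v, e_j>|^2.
Σ |<v, e_j>|^2 = 875/78; ||v||^2 = 18; deficit = 529/78

Write each e_j = u_j / sqrt(<u_j, u_j>) where u_j is the displayed integer vector. Then <v, e_j> = <v, u_j> / sqrt(<u_j, u_j>), so |<v, e_j>|^2 = <v, u_j>^2 / <u_j, u_j>.
Coefficients: <v, e_1> = -5/sqrt(10), <v, e_2> = 30/sqrt(140), <v, e_3> = -50/sqrt(1092).
Square and sum: Σ |<v, e_j>|^2 = 875/78.
Compute ||v||^2 = v·v = 18.
Deficit = 18 − 875/78 = 529/78 ≥ 0, confirming Bessel's inequality. (The deficit equals ||v − Σ <v,e_j> e_j||^2, the squared distance from v to span{e_j}.)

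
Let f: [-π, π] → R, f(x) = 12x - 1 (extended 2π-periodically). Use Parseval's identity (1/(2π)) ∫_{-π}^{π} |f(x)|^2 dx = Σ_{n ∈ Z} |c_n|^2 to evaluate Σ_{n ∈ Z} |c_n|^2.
Σ |c_n|^2 = 48π^2 + 1

Expand and integrate term by term over [-π, π]:
  ∫ (12x)^2 dx = 144·(2π^3/3); ∫ 2·12·(-1)·x dx = 0 (odd integrand); ∫ (-1)^2 dx = 1·2π.
So (1/(2π)) ∫_{-π}^{π} (12x - 1)^2 dx = 144π^2/3 + 1 = 48π^2 + 1.
Parseval ⇒ Σ |c_n|^2 = 48π^2 + 1.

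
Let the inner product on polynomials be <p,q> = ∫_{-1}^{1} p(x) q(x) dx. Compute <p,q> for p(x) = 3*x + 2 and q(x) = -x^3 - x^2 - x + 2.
<p,q> = 52/15

Expand the product: p(x)·q(x) = -3*x^4 - 5*x^3 - 5*x^2 + 4*x + 4.
∫_{-1}^{1} of each monomial x^k gives [2/(k+1) if k even, 0 if k odd]. Integrating term-by-term (or equivalently evaluating the antiderivative F(x) = -3*x^5/5 - 5*x^4/4 - 5*x^3/3 + 2*x^2 + 4*x at the endpoints):
  F(1) − F(−1) = 149/60 − (-59/60) = 52/15.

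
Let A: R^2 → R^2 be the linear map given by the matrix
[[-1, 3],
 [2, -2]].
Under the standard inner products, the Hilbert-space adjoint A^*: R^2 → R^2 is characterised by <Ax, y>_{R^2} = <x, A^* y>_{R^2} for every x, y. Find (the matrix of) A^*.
A^* = A^T =
[[-1, 2],
 [3, -2]]

For real matrices with standard dot products, the defining identity <Ax, y> = <x, A^* y> gives (Ax)^T y = x^T (A^*) y, i.e. x^T A^T y = x^T (A^*) y. Since this holds for all x, y, we must have A^* = A^T. Therefore
A^* =
[[-1, 2],
 [3, -2]].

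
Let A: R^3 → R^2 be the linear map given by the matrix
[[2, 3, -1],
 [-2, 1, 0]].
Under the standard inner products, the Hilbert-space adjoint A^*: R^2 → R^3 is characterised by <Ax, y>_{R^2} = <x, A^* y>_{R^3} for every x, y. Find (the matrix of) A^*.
A^* = A^T =
[[2, -2],
 [3, 1],
 [-1, 0]]

For real matrices with standard dot products, the defining identity <Ax, y> = <x, A^* y> gives (Ax)^T y = x^T (A^*) y, i.e. x^T A^T y = x^T (A^*) y. Since this holds for all x, y, we must have A^* = A^T. Therefore
A^* =
[[2, -2],
 [3, 1],
 [-1, 0]].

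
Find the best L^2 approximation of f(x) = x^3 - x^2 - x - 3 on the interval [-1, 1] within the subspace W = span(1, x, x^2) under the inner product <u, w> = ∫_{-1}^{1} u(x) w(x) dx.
g(x) = -x^2 - 2*x/5 - 3

The best approximation g ∈ W is the orthogonal projection of f onto W. Writing g = a_0 + a_1 x + a_2 x^2, the coefficients solve the normal equations G · a = b where
  G_{ij} = <φ_i, φ_j> and b_i = <f, φ_i>, with φ_0 = 1, φ_1 = x, φ_2 = x^2.
G =
  [2, 0, 2/3]
  [0, 2/3, 0]
  [2/3, 0, 2/5],
b = (-20/3, -4/15, -12/5).
Solving gives a_0 = -3, a_1 = -2/5, a_2 = -1, so
  g(x) = -x^2 - 2*x/5 - 3.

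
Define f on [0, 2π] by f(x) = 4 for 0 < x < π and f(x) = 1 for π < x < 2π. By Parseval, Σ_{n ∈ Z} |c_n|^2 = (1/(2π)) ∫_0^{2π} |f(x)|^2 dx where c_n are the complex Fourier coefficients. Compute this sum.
Σ |c_n|^2 = 17/2

Parseval equates the L^2 energy of f (normalised by 1/(2π)) with the ℓ^2 sum of its Fourier coefficients: (1/(2π)) ∫_0^{2π} |f|^2 = Σ |c_n|^2.
Compute the left side: (1/(2π)) [∫_0^π 4^2 dx + ∫_π^{2π} 1^2 dx] = (1/(2π)) · (16π + 1π) = (16 + 1)/2 = 17/2.
So Σ_{n ∈ Z} |c_n|^2 = 17/2.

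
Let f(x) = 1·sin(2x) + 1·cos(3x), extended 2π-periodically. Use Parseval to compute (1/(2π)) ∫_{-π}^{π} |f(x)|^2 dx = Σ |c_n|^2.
Σ |c_n|^2 = 1

Expand |f|^2 and use orthogonality of {sin(nx), cos(mx)} on [-π, π]:
  ∫_{-π}^{π} sin(nx)^2 dx = π, ∫ cos(mx)^2 dx = π, and cross terms integrate to 0.
So ∫_{-π}^{π} f(x)^2 dx = 1^2 · π + 1^2 · π = (1 + 1)π.
Divide by 2π: (1 + 1)/2 = 1.
By Parseval, this equals Σ |c_n|^2.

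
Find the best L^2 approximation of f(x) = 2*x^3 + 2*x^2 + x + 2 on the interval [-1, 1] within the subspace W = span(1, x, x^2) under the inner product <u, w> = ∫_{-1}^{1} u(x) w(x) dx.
g(x) = 2*x^2 + 11*x/5 + 2

The best approximation g ∈ W is the orthogonal projection of f onto W. Writing g = a_0 + a_1 x + a_2 x^2, the coefficients solve the normal equations G · a = b where
  G_{ij} = <φ_i, φ_j> and b_i = <f, φ_i>, with φ_0 = 1, φ_1 = x, φ_2 = x^2.
G =
  [2, 0, 2/3]
  [0, 2/3, 0]
  [2/3, 0, 2/5],
b = (16/3, 22/15, 32/15).
Solving gives a_0 = 2, a_1 = 11/5, a_2 = 2, so
  g(x) = 2*x^2 + 11*x/5 + 2.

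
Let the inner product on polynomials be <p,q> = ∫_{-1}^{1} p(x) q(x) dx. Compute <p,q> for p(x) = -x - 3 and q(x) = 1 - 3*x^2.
<p,q> = 0

Expand the product: p(x)·q(x) = 3*x^3 + 9*x^2 - x - 3.
∫_{-1}^{1} of each monomial x^k gives [2/(k+1) if k even, 0 if k odd]. Integrating term-by-term (or equivalently evaluating the antiderivative F(x) = 3*x^4/4 + 3*x^3 - x^2/2 - 3*x at the endpoints):
  F(1) − F(−1) = 1/4 − (1/4) = 0.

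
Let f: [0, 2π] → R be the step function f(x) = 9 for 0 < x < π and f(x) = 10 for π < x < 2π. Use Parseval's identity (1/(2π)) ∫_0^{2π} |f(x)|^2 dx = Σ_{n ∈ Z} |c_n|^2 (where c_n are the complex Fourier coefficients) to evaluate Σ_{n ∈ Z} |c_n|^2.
Σ |c_n|^2 = 181/2

Parseval equates the L^2 energy of f (normalised by 1/(2π)) with the ℓ^2 sum of its Fourier coefficients: (1/(2π)) ∫_0^{2π} |f|^2 = Σ |c_n|^2.
Compute the left side: (1/(2π)) [∫_0^π 9^2 dx + ∫_π^{2π} 10^2 dx] = (1/(2π)) · (81π + 100π) = (81 + 100)/2 = 181/2.
So Σ_{n ∈ Z} |c_n|^2 = 181/2.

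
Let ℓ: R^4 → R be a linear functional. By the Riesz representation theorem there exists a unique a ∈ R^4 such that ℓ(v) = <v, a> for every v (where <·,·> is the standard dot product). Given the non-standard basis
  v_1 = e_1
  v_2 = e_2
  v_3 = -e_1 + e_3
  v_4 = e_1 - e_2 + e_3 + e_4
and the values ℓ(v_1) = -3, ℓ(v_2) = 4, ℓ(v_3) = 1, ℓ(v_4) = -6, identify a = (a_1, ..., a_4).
a = (-3, 4, -2, 3)

Write a = (a_1, ..., a_4) in the standard basis. For each basis vector v_i, ℓ(v_i) = <v_i, a> is a linear equation in the a_j's. Collect the n equations into a matrix system V a = ℓ, where row i of V is v_i (expressed in the standard basis). Since V is invertible (lower-triangular with 1s on the diagonal, up to permutation), solve by back-substitution:
  V =
[[1, 0, 0, 0],
 [0, 1, 0, 0],
 [-1, 0, 1, 0],
 [1, -1, 1, 1]]
  V a = (-3, 4, 1, -6)
Solving gives a = (-3, 4, -2, 3).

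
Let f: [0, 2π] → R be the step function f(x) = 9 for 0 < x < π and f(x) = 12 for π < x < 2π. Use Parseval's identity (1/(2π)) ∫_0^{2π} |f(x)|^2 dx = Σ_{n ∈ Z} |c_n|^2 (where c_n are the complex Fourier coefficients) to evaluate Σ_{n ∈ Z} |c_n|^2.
Σ |c_n|^2 = 225/2

Parseval equates the L^2 energy of f (normalised by 1/(2π)) with the ℓ^2 sum of its Fourier coefficients: (1/(2π)) ∫_0^{2π} |f|^2 = Σ |c_n|^2.
Compute the left side: (1/(2π)) [∫_0^π 9^2 dx + ∫_π^{2π} 12^2 dx] = (1/(2π)) · (81π + 144π) = (81 + 144)/2 = 225/2.
So Σ_{n ∈ Z} |c_n|^2 = 225/2.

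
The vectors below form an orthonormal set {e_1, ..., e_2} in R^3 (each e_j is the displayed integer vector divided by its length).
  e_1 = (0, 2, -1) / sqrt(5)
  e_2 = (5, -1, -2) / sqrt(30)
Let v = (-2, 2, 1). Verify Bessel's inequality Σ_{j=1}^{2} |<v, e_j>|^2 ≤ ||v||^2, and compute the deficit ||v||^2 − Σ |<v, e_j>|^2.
Σ |<v, e_j>|^2 = 25/3; ||v||^2 = 9; deficit = 2/3

Write each e_j = u_j / sqrt(<u_j, u_j>) where u_j is the displayed integer vector. Then <v, e_j> = <v, u_j> / sqrt(<u_j, u_j>), so |<v, e_j>|^2 = <v, u_j>^2 / <u_j, u_j>.
Coefficients: <v, e_1> = 3/sqrt(5), <v, e_2> = -14/sqrt(30).
Square and sum: Σ |<v, e_j>|^2 = 25/3.
Compute ||v||^2 = v·v = 9.
Deficit = 9 − 25/3 = 2/3 ≥ 0, confirming Bessel's inequality. (The deficit equals ||v − Σ <v,e_j> e_j||^2, the squared distance from v to span{e_j}.)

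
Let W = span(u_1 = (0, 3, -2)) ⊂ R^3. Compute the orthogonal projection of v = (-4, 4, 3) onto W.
proj_W(v) = (0, 18/13, -12/13)

Set up U = [u_1 | ... | u_1] ∈ R^(3×1). The projector onto W = col(U) is P = U (U^T U)^(-1) U^T.
Compute U^T U =
  [13],
and U^T v = (6).
Solve U^T U · c = U^T v for the coefficients: c = (6/13). The projection is proj_W(v) = U c.
Check: (v - proj_W(v)) · u_1 = 0  (should be 0).
Result: proj_W(v) = (0, 18/13, -12/13).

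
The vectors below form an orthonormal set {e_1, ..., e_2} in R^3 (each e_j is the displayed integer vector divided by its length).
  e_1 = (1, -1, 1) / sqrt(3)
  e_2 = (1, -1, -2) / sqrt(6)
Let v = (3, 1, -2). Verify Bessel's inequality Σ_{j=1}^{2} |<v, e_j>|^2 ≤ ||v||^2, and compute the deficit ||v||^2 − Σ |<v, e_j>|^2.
Σ |<v, e_j>|^2 = 6; ||v||^2 = 14; deficit = 8

Write each e_j = u_j / sqrt(<u_j, u_j>) where u_j is the displayed integer vector. Then <v, e_j> = <v, u_j> / sqrt(<u_j, u_j>), so |<v, e_j>|^2 = <v, u_j>^2 / <u_j, u_j>.
Coefficients: <v, e_1> = 0/sqrt(3), <v, e_2> = 6/sqrt(6).
Square and sum: Σ |<v, e_j>|^2 = 6.
Compute ||v||^2 = v·v = 14.
Deficit = 14 − 6 = 8 ≥ 0, confirming Bessel's inequality. (The deficit equals ||v − Σ <v,e_j> e_j||^2, the squared distance from v to span{e_j}.)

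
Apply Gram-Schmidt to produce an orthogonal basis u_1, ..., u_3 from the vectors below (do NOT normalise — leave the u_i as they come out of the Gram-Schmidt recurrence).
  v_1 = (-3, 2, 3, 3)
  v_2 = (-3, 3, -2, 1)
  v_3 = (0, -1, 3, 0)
Orthogonal basis:
  u_1 = (-3, 2, 3, 3)
  u_2 = (-57/31, 69/31, -98/31, -5/31)
  u_3 = (-282/569, -18/569, 174/569, -444/569)

Apply the Gram-Schmidt recurrence
  u_1 = v_1
  u_i = v_i − Σ_{j<i} ((v_i · u_j) / (u_j · u_j)) · u_j.

Step by step this gives:
  u_1 = (-3, 2, 3, 3)
  u_2 = (-57/31, 69/31, -98/31, -5/31)
  u_3 = (-282/569, -18/569, 174/569, -444/569)

Orthogonality check:
  u_2 · u_1 = 0 (should be 0)
  u_3 · u_1 = 0 (should be 0)
  u_3 · u_2 = 0 (should be 0)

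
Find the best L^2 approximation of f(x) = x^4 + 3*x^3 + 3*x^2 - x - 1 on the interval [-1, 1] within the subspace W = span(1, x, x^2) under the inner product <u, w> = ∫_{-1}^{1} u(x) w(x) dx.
g(x) = 27*x^2/7 + 4*x/5 - 38/35

The best approximation g ∈ W is the orthogonal projection of f onto W. Writing g = a_0 + a_1 x + a_2 x^2, the coefficients solve the normal equations G · a = b where
  G_{ij} = <φ_i, φ_j> and b_i = <f, φ_i>, with φ_0 = 1, φ_1 = x, φ_2 = x^2.
G =
  [2, 0, 2/3]
  [0, 2/3, 0]
  [2/3, 0, 2/5],
b = (2/5, 8/15, 86/105).
Solving gives a_0 = -38/35, a_1 = 4/5, a_2 = 27/7, so
  g(x) = 27*x^2/7 + 4*x/5 - 38/35.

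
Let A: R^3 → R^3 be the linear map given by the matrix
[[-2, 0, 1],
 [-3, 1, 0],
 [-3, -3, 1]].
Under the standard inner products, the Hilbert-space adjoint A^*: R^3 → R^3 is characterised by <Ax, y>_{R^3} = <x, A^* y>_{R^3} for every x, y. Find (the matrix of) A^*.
A^* = A^T =
[[-2, -3, -3],
 [0, 1, -3],
 [1, 0, 1]]

For real matrices with standard dot products, the defining identity <Ax, y> = <x, A^* y> gives (Ax)^T y = x^T (A^*) y, i.e. x^T A^T y = x^T (A^*) y. Since this holds for all x, y, we must have A^* = A^T. Therefore
A^* =
[[-2, -3, -3],
 [0, 1, -3],
 [1, 0, 1]].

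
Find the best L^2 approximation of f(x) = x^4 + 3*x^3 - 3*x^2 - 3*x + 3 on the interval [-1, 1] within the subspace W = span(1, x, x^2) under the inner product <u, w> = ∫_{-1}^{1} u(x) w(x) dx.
g(x) = -15*x^2/7 - 6*x/5 + 102/35

The best approximation g ∈ W is the orthogonal projection of f onto W. Writing g = a_0 + a_1 x + a_2 x^2, the coefficients solve the normal equations G · a = b where
  G_{ij} = <φ_i, φ_j> and b_i = <f, φ_i>, with φ_0 = 1, φ_1 = x, φ_2 = x^2.
G =
  [2, 0, 2/3]
  [0, 2/3, 0]
  [2/3, 0, 2/5],
b = (22/5, -4/5, 38/35).
Solving gives a_0 = 102/35, a_1 = -6/5, a_2 = -15/7, so
  g(x) = -15*x^2/7 - 6*x/5 + 102/35.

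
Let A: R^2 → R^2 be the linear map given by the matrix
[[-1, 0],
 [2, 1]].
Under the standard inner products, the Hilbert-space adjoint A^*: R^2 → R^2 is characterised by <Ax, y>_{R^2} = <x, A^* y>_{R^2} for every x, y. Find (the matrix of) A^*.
A^* = A^T =
[[-1, 2],
 [0, 1]]

For real matrices with standard dot products, the defining identity <Ax, y> = <x, A^* y> gives (Ax)^T y = x^T (A^*) y, i.e. x^T A^T y = x^T (A^*) y. Since this holds for all x, y, we must have A^* = A^T. Therefore
A^* =
[[-1, 2],
 [0, 1]].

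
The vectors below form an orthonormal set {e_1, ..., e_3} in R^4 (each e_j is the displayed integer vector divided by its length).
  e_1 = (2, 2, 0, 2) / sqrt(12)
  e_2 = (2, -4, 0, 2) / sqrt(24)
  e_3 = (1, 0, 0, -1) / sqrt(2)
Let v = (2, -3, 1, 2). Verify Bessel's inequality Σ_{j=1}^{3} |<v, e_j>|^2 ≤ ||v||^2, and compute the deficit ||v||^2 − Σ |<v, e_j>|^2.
Σ |<v, e_j>|^2 = 17; ||v||^2 = 18; deficit = 1

Write each e_j = u_j / sqrt(<u_j, u_j>) where u_j is the displayed integer vector. Then <v, e_j> = <v, u_j> / sqrt(<u_j, u_j>), so |<v, e_j>|^2 = <v, u_j>^2 / <u_j, u_j>.
Coefficients: <v, e_1> = 2/sqrt(12), <v, e_2> = 20/sqrt(24), <v, e_3> = 0/sqrt(2).
Square and sum: Σ |<v, e_j>|^2 = 17.
Compute ||v||^2 = v·v = 18.
Deficit = 18 − 17 = 1 ≥ 0, confirming Bessel's inequality. (The deficit equals ||v − Σ <v,e_j> e_j||^2, the squared distance from v to span{e_j}.)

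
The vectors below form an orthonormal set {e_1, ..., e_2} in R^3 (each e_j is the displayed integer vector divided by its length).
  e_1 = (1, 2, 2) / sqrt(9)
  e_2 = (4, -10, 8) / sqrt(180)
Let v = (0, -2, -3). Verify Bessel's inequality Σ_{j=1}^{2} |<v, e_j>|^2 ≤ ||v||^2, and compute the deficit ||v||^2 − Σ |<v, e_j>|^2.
Σ |<v, e_j>|^2 = 56/5; ||v||^2 = 13; deficit = 9/5

Write each e_j = u_j / sqrt(<u_j, u_j>) where u_j is the displayed integer vector. Then <v, e_j> = <v, u_j> / sqrt(<u_j, u_j>), so |<v, e_j>|^2 = <v, u_j>^2 / <u_j, u_j>.
Coefficients: <v, e_1> = -10/sqrt(9), <v, e_2> = -4/sqrt(180).
Square and sum: Σ |<v, e_j>|^2 = 56/5.
Compute ||v||^2 = v·v = 13.
Deficit = 13 − 56/5 = 9/5 ≥ 0, confirming Bessel's inequality. (The deficit equals ||v − Σ <v,e_j> e_j||^2, the squared distance from v to span{e_j}.)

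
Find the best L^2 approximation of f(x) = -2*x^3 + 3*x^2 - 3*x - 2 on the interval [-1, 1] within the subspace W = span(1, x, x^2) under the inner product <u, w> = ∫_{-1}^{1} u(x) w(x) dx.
g(x) = 3*x^2 - 21*x/5 - 2

The best approximation g ∈ W is the orthogonal projection of f onto W. Writing g = a_0 + a_1 x + a_2 x^2, the coefficients solve the normal equations G · a = b where
  G_{ij} = <φ_i, φ_j> and b_i = <f, φ_i>, with φ_0 = 1, φ_1 = x, φ_2 = x^2.
G =
  [2, 0, 2/3]
  [0, 2/3, 0]
  [2/3, 0, 2/5],
b = (-2, -14/5, -2/15).
Solving gives a_0 = -2, a_1 = -21/5, a_2 = 3, so
  g(x) = 3*x^2 - 21*x/5 - 2.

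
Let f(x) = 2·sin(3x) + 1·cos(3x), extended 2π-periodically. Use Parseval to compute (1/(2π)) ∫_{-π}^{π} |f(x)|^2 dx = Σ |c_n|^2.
Σ |c_n|^2 = 5/2

Expand |f|^2 and use orthogonality of {sin(nx), cos(mx)} on [-π, π]:
  ∫_{-π}^{π} sin(nx)^2 dx = π, ∫ cos(mx)^2 dx = π, and cross terms integrate to 0.
So ∫_{-π}^{π} f(x)^2 dx = 2^2 · π + 1^2 · π = (4 + 1)π.
Divide by 2π: (4 + 1)/2 = 5/2.
By Parseval, this equals Σ |c_n|^2.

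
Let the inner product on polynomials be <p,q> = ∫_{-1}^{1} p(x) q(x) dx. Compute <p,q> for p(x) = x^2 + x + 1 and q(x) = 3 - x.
<p,q> = 22/3

Expand the product: p(x)·q(x) = -x^3 + 2*x^2 + 2*x + 3.
∫_{-1}^{1} of each monomial x^k gives [2/(k+1) if k even, 0 if k odd]. Integrating term-by-term (or equivalently evaluating the antiderivative F(x) = -x^4/4 + 2*x^3/3 + x^2 + 3*x at the endpoints):
  F(1) − F(−1) = 53/12 − (-35/12) = 22/3.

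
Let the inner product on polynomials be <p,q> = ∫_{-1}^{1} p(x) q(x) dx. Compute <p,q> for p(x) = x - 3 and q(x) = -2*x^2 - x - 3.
<p,q> = 64/3

Expand the product: p(x)·q(x) = -2*x^3 + 5*x^2 + 9.
∫_{-1}^{1} of each monomial x^k gives [2/(k+1) if k even, 0 if k odd]. Integrating term-by-term (or equivalently evaluating the antiderivative F(x) = -x^4/2 + 5*x^3/3 + 9*x at the endpoints):
  F(1) − F(−1) = 61/6 − (-67/6) = 64/3.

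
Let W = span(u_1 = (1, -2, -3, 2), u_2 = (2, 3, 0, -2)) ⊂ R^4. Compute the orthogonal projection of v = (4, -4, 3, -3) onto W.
proj_W(v) = (-1/22, 53/121, 105/242, -47/121)

Set up U = [u_1 | ... | u_2] ∈ R^(4×2). The projector onto W = col(U) is P = U (U^T U)^(-1) U^T.
Compute U^T U =
  [18, -8]
  [-8, 17],
and U^T v = (-3, 2).
Solve U^T U · c = U^T v for the coefficients: c = (-35/242, 6/121). The projection is proj_W(v) = U c.
Check: (v - proj_W(v)) · u_1 = 0  (should be 0).
Check: (v - proj_W(v)) · u_2 = 0  (should be 0).
Result: proj_W(v) = (-1/22, 53/121, 105/242, -47/121).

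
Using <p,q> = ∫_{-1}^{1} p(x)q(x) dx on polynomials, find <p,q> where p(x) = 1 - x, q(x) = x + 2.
<p,q> = 10/3

Expand the product: p(x)·q(x) = -x^2 - x + 2.
∫_{-1}^{1} of each monomial x^k gives [2/(k+1) if k even, 0 if k odd]. Integrating term-by-term (or equivalently evaluating the antiderivative F(x) = -x^3/3 - x^2/2 + 2*x at the endpoints):
  F(1) − F(−1) = 7/6 − (-13/6) = 10/3.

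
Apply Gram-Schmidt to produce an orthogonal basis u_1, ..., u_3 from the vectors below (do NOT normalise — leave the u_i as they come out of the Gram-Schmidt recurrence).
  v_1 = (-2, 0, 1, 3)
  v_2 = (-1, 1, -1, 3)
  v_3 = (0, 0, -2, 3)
Orthogonal basis:
  u_1 = (-2, 0, 1, 3)
  u_2 = (3/7, 1, -12/7, 6/7)
  u_3 = (8/17, -21/17, -13/34, 15/34)

Apply the Gram-Schmidt recurrence
  u_1 = v_1
  u_i = v_i − Σ_{j<i} ((v_i · u_j) / (u_j · u_j)) · u_j.

Step by step this gives:
  u_1 = (-2, 0, 1, 3)
  u_2 = (3/7, 1, -12/7, 6/7)
  u_3 = (8/17, -21/17, -13/34, 15/34)

Orthogonality check:
  u_2 · u_1 = 0 (should be 0)
  u_3 · u_1 = 0 (should be 0)
  u_3 · u_2 = 0 (should be 0)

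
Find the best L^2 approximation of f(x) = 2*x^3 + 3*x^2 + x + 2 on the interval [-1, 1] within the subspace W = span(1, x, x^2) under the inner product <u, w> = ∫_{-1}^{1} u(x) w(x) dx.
g(x) = 3*x^2 + 11*x/5 + 2

The best approximation g ∈ W is the orthogonal projection of f onto W. Writing g = a_0 + a_1 x + a_2 x^2, the coefficients solve the normal equations G · a = b where
  G_{ij} = <φ_i, φ_j> and b_i = <f, φ_i>, with φ_0 = 1, φ_1 = x, φ_2 = x^2.
G =
  [2, 0, 2/3]
  [0, 2/3, 0]
  [2/3, 0, 2/5],
b = (6, 22/15, 38/15).
Solving gives a_0 = 2, a_1 = 11/5, a_2 = 3, so
  g(x) = 3*x^2 + 11*x/5 + 2.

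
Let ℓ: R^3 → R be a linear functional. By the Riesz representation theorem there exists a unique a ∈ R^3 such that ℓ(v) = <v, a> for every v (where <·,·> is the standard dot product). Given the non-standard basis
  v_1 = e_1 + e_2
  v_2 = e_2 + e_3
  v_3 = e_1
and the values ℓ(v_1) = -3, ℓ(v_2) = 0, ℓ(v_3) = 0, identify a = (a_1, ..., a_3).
a = (0, -3, 3)

Write a = (a_1, ..., a_3) in the standard basis. For each basis vector v_i, ℓ(v_i) = <v_i, a> is a linear equation in the a_j's. Collect the n equations into a matrix system V a = ℓ, where row i of V is v_i (expressed in the standard basis). Since V is invertible (lower-triangular with 1s on the diagonal, up to permutation), solve by back-substitution:
  V =
[[1, 1, 0],
 [0, 1, 1],
 [1, 0, 0]]
  V a = (-3, 0, 0)
Solving gives a = (0, -3, 3).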